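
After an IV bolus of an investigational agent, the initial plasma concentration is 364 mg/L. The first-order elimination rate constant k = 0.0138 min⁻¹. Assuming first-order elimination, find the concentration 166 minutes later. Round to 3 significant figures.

36.8 mg/L

C(t) = C₀ e^(−kt) = 364 × e^(−0.01380 × 166) = 364 × e^(−2.291) = 364 × 0.1012 ≈ 36.8 mg/L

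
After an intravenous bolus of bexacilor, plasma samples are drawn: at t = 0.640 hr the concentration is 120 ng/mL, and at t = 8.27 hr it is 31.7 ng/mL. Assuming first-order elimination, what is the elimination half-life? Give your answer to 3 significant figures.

k = ln(C₁/C₂) / (t₂ − t₁) = ln(120/31.7) / (8.27 − 0.640)
  = 1.331 / 7.630 = 0.1745 hr⁻¹
t½ = ln 2 / k = ln 2 / 0.1745 ≈ 3.97 hours

3.97 hours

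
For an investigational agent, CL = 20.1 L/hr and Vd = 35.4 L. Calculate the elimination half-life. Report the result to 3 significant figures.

1.22 hours

k = CL / V = 20.1 / 35.4 = 0.5678 hr⁻¹
t½ = ln 2 / k = ln 2 / 0.5678 ≈ 1.22 hours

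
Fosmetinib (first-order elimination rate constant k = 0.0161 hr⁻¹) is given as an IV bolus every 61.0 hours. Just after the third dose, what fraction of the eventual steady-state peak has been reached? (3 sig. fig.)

0.947

f_n = 1 − e^(−nkτ) = 1 − e^(−3 × 0.01610 × 61.0) = 1 − e^(−2.946) = 1 − 0.05253 ≈ 0.947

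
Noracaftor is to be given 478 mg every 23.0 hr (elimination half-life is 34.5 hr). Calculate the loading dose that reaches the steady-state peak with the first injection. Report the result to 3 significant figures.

1290 mg

k = ln 2 / 34.5 = 0.02009 hr⁻¹
Accumulation ratio R = 1 / (1 − e^(−kτ)) = 1 / (1 − e^(−0.02009×23.0)) = 1 / (1 − 0.6300) = 2.702
Loading dose = maintenance dose × R = 478 × 2.702 ≈ 1290 mg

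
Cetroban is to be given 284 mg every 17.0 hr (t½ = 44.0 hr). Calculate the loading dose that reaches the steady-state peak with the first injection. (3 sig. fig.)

1210 mg

k = ln 2 / 44.0 = 0.01575 hr⁻¹
Accumulation ratio R = 1 / (1 − e^(−kτ)) = 1 / (1 − e^(−0.01575×17.0)) = 1 / (1 − 0.7651) = 4.256
Loading dose = maintenance dose × R = 284 × 4.256 ≈ 1210 mg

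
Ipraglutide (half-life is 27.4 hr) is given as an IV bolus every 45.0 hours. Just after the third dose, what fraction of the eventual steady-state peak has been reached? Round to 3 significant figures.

k = ln 2 / 27.4 = 0.02530 hr⁻¹
f_n = 1 − e^(−nkτ) = 1 − e^(−3 × 0.02530 × 45.0) = 1 − e^(−3.415) = 1 − 0.03287 ≈ 0.967

0.967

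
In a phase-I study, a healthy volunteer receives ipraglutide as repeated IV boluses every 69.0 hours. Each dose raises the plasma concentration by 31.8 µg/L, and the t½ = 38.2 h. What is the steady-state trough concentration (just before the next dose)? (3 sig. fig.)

12.7 µg/L

k = ln 2 / 38.2 = 0.01815 h⁻¹
Fraction remaining after one interval: e^(−kτ) = e^(−0.01815 × 69.0) = 0.2859
R = 1 / (1 − 0.2859) = 1.400
Css,max = 31.8 × 1.400 = 44.53 µg/L
Css,min = Css,max × e^(−kτ) = 44.53 × 0.2859 ≈ 12.7 µg/L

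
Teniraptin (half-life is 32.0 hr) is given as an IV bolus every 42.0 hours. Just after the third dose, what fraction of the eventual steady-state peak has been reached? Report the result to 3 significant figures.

k = ln 2 / 32.0 = 0.02166 hr⁻¹
f_n = 1 − e^(−nkτ) = 1 − e^(−3 × 0.02166 × 42.0) = 1 − e^(−2.729) = 1 − 0.06527 ≈ 0.935

0.935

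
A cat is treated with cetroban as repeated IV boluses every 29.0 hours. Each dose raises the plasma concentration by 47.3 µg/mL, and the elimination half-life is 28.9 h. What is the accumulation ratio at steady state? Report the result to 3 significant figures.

2.00

k = ln 2 / 28.9 = 0.02398 h⁻¹
Fraction remaining after one interval: e^(−kτ) = e^(−0.02398 × 29.0) = 0.4988
R = 1 / (1 − 0.4988) = 1 / 0.5012 ≈ 2.00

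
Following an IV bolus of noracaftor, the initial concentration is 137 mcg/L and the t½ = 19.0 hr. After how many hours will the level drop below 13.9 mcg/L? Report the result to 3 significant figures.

62.7 hours

k = ln 2 / 19.0 = 0.03648 hr⁻¹
C(t) = C₀ e^(−kt)  ⇒  t = ln(C₀/C) / k
t = ln(137/13.9) / 0.03648 = 2.288 / 0.03648 ≈ 62.7 hours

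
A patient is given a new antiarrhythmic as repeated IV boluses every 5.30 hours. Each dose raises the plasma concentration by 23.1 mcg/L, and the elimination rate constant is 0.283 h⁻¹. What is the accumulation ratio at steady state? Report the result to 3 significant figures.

Fraction remaining after one interval: e^(−kτ) = e^(−0.2830 × 5.30) = 0.2232
R = 1 / (1 − 0.2232) = 1 / 0.7768 ≈ 1.29

1.29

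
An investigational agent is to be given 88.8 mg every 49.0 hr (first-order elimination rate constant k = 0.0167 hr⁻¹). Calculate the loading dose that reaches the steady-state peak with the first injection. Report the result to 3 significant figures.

Accumulation ratio R = 1 / (1 − e^(−kτ)) = 1 / (1 − e^(−0.01670×49.0)) = 1 / (1 − 0.4412) = 1.789
Loading dose = maintenance dose × R = 88.8 × 1.789 ≈ 159 mg

159 mg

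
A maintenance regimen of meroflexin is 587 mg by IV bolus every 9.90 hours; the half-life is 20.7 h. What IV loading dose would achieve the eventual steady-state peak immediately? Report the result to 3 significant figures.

2080 mg

k = ln 2 / 20.7 = 0.03349 h⁻¹
Accumulation ratio R = 1 / (1 − e^(−kτ)) = 1 / (1 − e^(−0.03349×9.90)) = 1 / (1 − 0.7178) = 3.544
Loading dose = maintenance dose × R = 587 × 3.544 ≈ 2080 mg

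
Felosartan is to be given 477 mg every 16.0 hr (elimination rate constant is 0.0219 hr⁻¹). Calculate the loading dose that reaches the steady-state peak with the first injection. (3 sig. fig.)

1610 mg

Accumulation ratio R = 1 / (1 − e^(−kτ)) = 1 / (1 − e^(−0.02190×16.0)) = 1 / (1 − 0.7044) = 3.383
Loading dose = maintenance dose × R = 477 × 3.383 ≈ 1610 mg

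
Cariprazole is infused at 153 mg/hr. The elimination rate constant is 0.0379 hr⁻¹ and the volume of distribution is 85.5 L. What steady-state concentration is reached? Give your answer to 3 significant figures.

CL = k · V = 0.0379 × 85.5 = 3.240 L/hr
Css = rate / CL = 153 / 3.240 ≈ 47.2 µg/mL

47.2 µg/mL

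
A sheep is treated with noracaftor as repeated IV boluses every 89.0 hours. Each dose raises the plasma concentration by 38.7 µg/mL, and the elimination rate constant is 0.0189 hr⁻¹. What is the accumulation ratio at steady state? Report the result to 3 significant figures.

1.23

Fraction remaining after one interval: e^(−kτ) = e^(−0.01890 × 89.0) = 0.1860
R = 1 / (1 − 0.1860) = 1 / 0.8140 ≈ 1.23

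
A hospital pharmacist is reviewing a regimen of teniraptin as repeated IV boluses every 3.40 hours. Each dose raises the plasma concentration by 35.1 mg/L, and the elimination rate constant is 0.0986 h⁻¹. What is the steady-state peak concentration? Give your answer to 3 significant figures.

Fraction remaining after one interval: e^(−kτ) = e^(−0.09860 × 3.40) = 0.7152
R = 1 / (1 − 0.7152) = 3.511
Css,max = 35.1 × 3.511 ≈ 123 mg/L

123 mg/L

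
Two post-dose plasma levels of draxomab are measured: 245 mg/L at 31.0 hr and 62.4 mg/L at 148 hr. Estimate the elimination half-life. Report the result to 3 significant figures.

k = ln(C₁/C₂) / (t₂ − t₁) = ln(245/62.4) / (148 − 31.0)
  = 1.368 / 117.0 = 0.01169 hr⁻¹
t½ = ln 2 / k = ln 2 / 0.01169 ≈ 59.3 hours

59.3 hours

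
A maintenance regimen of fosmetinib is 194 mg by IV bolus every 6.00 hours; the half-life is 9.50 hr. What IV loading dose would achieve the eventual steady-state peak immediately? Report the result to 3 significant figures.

k = ln 2 / 9.50 = 0.07296 hr⁻¹
Accumulation ratio R = 1 / (1 − e^(−kτ)) = 1 / (1 − e^(−0.07296×6.00)) = 1 / (1 − 0.6455) = 2.821
Loading dose = maintenance dose × R = 194 × 2.821 ≈ 547 mg

547 mg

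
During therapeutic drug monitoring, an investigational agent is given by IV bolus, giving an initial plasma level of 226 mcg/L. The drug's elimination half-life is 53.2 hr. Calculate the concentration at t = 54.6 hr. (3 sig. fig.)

111 mcg/L

k = ln 2 / 53.2 = 0.01303 hr⁻¹
54.6 hr is 1.026 half-lives, so C = 226 × (1/2)^1.026 = 226 × 0.4910 ≈ 111 mcg/L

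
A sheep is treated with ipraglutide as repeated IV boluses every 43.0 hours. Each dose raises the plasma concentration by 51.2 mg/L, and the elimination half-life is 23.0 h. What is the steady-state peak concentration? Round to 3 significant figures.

70.5 mg/L

k = ln 2 / 23.0 = 0.03014 h⁻¹
Fraction remaining after one interval: e^(−kτ) = e^(−0.03014 × 43.0) = 0.2737
R = 1 / (1 − 0.2737) = 1.377
Css,max = 51.2 × 1.377 ≈ 70.5 mg/L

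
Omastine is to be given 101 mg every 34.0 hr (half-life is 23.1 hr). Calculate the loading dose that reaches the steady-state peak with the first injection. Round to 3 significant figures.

158 mg

k = ln 2 / 23.1 = 0.03001 hr⁻¹
Accumulation ratio R = 1 / (1 − e^(−kτ)) = 1 / (1 − e^(−0.03001×34.0)) = 1 / (1 − 0.3605) = 1.564
Loading dose = maintenance dose × R = 101 × 1.564 ≈ 158 mg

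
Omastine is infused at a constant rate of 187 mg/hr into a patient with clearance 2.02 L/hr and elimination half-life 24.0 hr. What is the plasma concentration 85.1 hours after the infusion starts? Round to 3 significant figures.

84.6 µg/mL

Css = rate / CL = 187 / 2.02 = 92.57 µg/mL
k = ln 2 / 24.0 = 0.02888 hr⁻¹
C(t) = Css (1 − e^(−kt)) = 92.57 × (1 − e^(−2.458)) = 92.57 × 0.9144 ≈ 84.6 µg/mL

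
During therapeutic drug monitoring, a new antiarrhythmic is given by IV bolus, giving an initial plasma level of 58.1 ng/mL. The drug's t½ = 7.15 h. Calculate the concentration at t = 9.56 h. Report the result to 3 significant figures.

k = ln 2 / 7.15 = 0.09694 h⁻¹
9.56 h is 1.337 half-lives, so C = 58.1 × (1/2)^1.337 = 58.1 × 0.3958 ≈ 23.0 ng/mL

23.0 ng/mL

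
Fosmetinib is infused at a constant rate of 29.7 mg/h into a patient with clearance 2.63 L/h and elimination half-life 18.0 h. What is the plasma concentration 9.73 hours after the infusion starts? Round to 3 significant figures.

Css = rate / CL = 29.7 / 2.63 = 11.29 mg/L
k = ln 2 / 18.0 = 0.03851 h⁻¹
C(t) = Css (1 − e^(−kt)) = 11.29 × (1 − e^(−0.3747)) = 11.29 × 0.3125 ≈ 3.53 mg/L

3.53 mg/L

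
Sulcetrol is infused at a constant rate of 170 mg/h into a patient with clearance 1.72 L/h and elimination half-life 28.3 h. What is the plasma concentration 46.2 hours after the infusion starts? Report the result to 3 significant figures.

67.0 mg/L

Css = rate / CL = 170 / 1.72 = 98.84 mg/L
k = ln 2 / 28.3 = 0.02449 h⁻¹
C(t) = Css (1 − e^(−kt)) = 98.84 × (1 − e^(−1.132)) = 98.84 × 0.6775 ≈ 67.0 mg/L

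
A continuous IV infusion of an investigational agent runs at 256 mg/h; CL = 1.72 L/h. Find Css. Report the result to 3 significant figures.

Css = infusion rate / CL = 256 / 1.72 ≈ 149 µg/mL

149 µg/mL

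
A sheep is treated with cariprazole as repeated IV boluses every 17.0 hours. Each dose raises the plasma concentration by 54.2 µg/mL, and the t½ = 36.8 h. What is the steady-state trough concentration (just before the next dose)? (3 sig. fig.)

k = ln 2 / 36.8 = 0.01884 h⁻¹
Fraction remaining after one interval: e^(−kτ) = e^(−0.01884 × 17.0) = 0.7260
R = 1 / (1 − 0.7260) = 3.650
Css,max = 54.2 × 3.650 = 197.8 µg/mL
Css,min = Css,max × e^(−kτ) = 197.8 × 0.7260 ≈ 144 µg/mL

144 µg/mL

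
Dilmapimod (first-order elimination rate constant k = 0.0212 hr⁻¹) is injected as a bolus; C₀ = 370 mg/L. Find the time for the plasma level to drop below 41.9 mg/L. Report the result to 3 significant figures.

103 hours

C(t) = C₀ e^(−kt)  ⇒  t = ln(C₀/C) / k
t = ln(370/41.9) / 0.02120 = 2.178 / 0.02120 ≈ 103 hours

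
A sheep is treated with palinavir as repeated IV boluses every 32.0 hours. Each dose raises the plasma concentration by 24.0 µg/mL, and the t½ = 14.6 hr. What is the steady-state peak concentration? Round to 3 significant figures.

30.7 µg/mL

k = ln 2 / 14.6 = 0.04748 hr⁻¹
Fraction remaining after one interval: e^(−kτ) = e^(−0.04748 × 32.0) = 0.2189
R = 1 / (1 − 0.2189) = 1.280
Css,max = 24.0 × 1.280 ≈ 30.7 µg/mL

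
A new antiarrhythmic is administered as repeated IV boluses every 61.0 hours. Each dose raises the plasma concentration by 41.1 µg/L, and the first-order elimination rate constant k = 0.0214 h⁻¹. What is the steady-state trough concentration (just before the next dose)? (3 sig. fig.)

Fraction remaining after one interval: e^(−kτ) = e^(−0.02140 × 61.0) = 0.2711
R = 1 / (1 − 0.2711) = 1.372
Css,max = 41.1 × 1.372 = 56.38 µg/L
Css,min = Css,max × e^(−kτ) = 56.38 × 0.2711 ≈ 15.3 µg/L

15.3 µg/L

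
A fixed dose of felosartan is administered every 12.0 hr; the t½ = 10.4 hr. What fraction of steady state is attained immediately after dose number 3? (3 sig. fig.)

k = ln 2 / 10.4 = 0.06665 hr⁻¹
f_n = 1 − e^(−nkτ) = 1 − e^(−3 × 0.06665 × 12.0) = 1 − e^(−2.399) = 1 − 0.09078 ≈ 0.909

0.909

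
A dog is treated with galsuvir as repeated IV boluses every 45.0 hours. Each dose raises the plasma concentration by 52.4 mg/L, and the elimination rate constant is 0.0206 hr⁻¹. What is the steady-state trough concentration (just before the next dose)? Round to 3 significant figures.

Fraction remaining after one interval: e^(−kτ) = e^(−0.02060 × 45.0) = 0.3957
R = 1 / (1 − 0.3957) = 1.655
Css,max = 52.4 × 1.655 = 86.72 mg/L
Css,min = Css,max × e^(−kτ) = 86.72 × 0.3957 ≈ 34.3 mg/L

34.3 mg/L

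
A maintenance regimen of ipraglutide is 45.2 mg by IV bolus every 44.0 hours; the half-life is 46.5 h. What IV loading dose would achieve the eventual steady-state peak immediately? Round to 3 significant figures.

k = ln 2 / 46.5 = 0.01491 h⁻¹
Accumulation ratio R = 1 / (1 − e^(−kτ)) = 1 / (1 − e^(−0.01491×44.0)) = 1 / (1 − 0.5190) = 2.079
Loading dose = maintenance dose × R = 45.2 × 2.079 ≈ 94.0 mg

94.0 mg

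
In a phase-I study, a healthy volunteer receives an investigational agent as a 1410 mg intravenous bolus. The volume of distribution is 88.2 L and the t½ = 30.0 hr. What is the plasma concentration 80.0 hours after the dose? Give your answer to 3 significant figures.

2.52 mg/L

C₀ = dose / V = 1410 / 88.2 = 15.99 mg/L
k = ln 2 / 30.0 = 0.02310 hr⁻¹
C(t) = C₀ e^(−kt) = 15.99 × e^(−0.02310 × 80.0) = 15.99 × e^(−1.848) = 15.99 × 0.1575 ≈ 2.52 mg/L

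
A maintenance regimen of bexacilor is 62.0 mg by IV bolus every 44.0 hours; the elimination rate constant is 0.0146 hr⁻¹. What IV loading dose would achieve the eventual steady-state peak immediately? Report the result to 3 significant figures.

Accumulation ratio R = 1 / (1 − e^(−kτ)) = 1 / (1 − e^(−0.01460×44.0)) = 1 / (1 − 0.5260) = 2.110
Loading dose = maintenance dose × R = 62.0 × 2.110 ≈ 131 mg

131 mg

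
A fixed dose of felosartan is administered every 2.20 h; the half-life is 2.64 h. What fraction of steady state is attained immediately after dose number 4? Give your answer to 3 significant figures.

0.901

k = ln 2 / 2.64 = 0.2626 h⁻¹
f_n = 1 − e^(−nkτ) = 1 − e^(−4 × 0.2626 × 2.20) = 1 − e^(−2.310) = 1 − 0.09921 ≈ 0.901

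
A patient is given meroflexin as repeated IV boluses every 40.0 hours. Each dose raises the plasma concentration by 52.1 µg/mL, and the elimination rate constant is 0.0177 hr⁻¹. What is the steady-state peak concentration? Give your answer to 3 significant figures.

Fraction remaining after one interval: e^(−kτ) = e^(−0.01770 × 40.0) = 0.4926
R = 1 / (1 − 0.4926) = 1.971
Css,max = 52.1 × 1.971 ≈ 103 µg/mL

103 µg/mL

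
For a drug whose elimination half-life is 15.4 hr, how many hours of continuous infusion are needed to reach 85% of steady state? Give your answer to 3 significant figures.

42.1 hours

k = ln 2 / 15.4 = 0.04501 hr⁻¹
f = 1 − e^(−kt)  ⇒  t = −ln(1 − f) / k
t = −ln(1 − 0.85) / 0.04501 = 1.897 / 0.04501 ≈ 42.1 hours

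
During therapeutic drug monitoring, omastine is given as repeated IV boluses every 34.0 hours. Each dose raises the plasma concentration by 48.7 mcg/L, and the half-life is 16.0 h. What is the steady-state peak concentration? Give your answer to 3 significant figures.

63.2 mcg/L

k = ln 2 / 16.0 = 0.04332 h⁻¹
Fraction remaining after one interval: e^(−kτ) = e^(−0.04332 × 34.0) = 0.2293
R = 1 / (1 − 0.2293) = 1.297
Css,max = 48.7 × 1.297 ≈ 63.2 mcg/L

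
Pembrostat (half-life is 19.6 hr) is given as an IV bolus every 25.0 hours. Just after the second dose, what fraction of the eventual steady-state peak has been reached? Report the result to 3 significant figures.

k = ln 2 / 19.6 = 0.03536 hr⁻¹
f_n = 1 − e^(−nkτ) = 1 − e^(−2 × 0.03536 × 25.0) = 1 − e^(−1.768) = 1 − 0.1706 ≈ 0.829

0.829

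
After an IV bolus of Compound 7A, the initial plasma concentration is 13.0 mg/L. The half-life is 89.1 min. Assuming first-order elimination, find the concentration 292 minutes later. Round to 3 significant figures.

k = ln 2 / 89.1 = 0.007779 min⁻¹
292 min is 3.277 half-lives, so C = 13.0 × (1/2)^3.277 = 13.0 × 0.1031 ≈ 1.34 mg/L

1.34 mg/L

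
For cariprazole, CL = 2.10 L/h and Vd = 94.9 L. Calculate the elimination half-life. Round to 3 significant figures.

31.3 hours

k = CL / V = 2.10 / 94.9 = 0.02213 h⁻¹
t½ = ln 2 / k = ln 2 / 0.02213 ≈ 31.3 hours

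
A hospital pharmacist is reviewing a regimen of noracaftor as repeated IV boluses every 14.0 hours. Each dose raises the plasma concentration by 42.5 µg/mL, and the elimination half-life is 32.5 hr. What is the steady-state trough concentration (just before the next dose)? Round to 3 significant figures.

k = ln 2 / 32.5 = 0.02133 hr⁻¹
Fraction remaining after one interval: e^(−kτ) = e^(−0.02133 × 14.0) = 0.7419
R = 1 / (1 − 0.7419) = 3.874
Css,max = 42.5 × 3.874 = 164.6 µg/mL
Css,min = Css,max × e^(−kτ) = 164.6 × 0.7419 ≈ 122 µg/mL

122 µg/mL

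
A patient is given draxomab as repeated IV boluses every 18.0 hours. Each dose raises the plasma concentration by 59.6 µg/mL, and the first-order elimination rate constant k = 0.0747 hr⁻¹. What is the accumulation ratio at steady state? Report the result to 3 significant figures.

Fraction remaining after one interval: e^(−kτ) = e^(−0.07470 × 18.0) = 0.2606
R = 1 / (1 − 0.2606) = 1 / 0.7394 ≈ 1.35

1.35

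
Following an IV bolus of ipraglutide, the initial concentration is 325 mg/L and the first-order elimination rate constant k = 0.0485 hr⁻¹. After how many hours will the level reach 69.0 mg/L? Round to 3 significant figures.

C(t) = C₀ e^(−kt)  ⇒  t = ln(C₀/C) / k
t = ln(325/69.0) / 0.04850 = 1.550 / 0.04850 ≈ 32.0 hours

32.0 hours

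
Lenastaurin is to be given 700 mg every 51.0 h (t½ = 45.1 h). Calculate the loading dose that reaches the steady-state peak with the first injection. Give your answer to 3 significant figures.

1290 mg

k = ln 2 / 45.1 = 0.01537 h⁻¹
Accumulation ratio R = 1 / (1 − e^(−kτ)) = 1 / (1 − e^(−0.01537×51.0)) = 1 / (1 − 0.4567) = 1.840
Loading dose = maintenance dose × R = 700 × 1.840 ≈ 1290 mg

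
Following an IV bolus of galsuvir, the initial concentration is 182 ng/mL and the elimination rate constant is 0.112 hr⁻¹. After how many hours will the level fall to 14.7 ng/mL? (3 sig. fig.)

22.5 hours

C(t) = C₀ e^(−kt)  ⇒  t = ln(C₀/C) / k
t = ln(182/14.7) / 0.1120 = 2.516 / 0.1120 ≈ 22.5 hours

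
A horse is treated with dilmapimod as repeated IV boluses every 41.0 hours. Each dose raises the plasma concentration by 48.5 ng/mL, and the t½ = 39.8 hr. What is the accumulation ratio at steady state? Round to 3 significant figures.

1.96

k = ln 2 / 39.8 = 0.01742 hr⁻¹
Fraction remaining after one interval: e^(−kτ) = e^(−0.01742 × 41.0) = 0.4897
R = 1 / (1 − 0.4897) = 1 / 0.5103 ≈ 1.96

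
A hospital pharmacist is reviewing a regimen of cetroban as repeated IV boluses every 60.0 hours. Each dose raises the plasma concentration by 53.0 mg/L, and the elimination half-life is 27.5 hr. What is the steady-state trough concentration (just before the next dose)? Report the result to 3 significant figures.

k = ln 2 / 27.5 = 0.02521 hr⁻¹
Fraction remaining after one interval: e^(−kτ) = e^(−0.02521 × 60.0) = 0.2204
R = 1 / (1 − 0.2204) = 1.283
Css,max = 53.0 × 1.283 = 67.98 mg/L
Css,min = Css,max × e^(−kτ) = 67.98 × 0.2204 ≈ 15.0 mg/L

15.0 mg/L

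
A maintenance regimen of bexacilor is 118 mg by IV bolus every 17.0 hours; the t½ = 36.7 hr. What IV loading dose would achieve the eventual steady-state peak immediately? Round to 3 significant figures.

430 mg

k = ln 2 / 36.7 = 0.01889 hr⁻¹
Accumulation ratio R = 1 / (1 − e^(−kτ)) = 1 / (1 − e^(−0.01889×17.0)) = 1 / (1 − 0.7254) = 3.641
Loading dose = maintenance dose × R = 118 × 3.641 ≈ 430 mg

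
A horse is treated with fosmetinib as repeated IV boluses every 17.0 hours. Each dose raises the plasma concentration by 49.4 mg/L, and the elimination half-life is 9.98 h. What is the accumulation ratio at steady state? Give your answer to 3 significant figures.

1.44

k = ln 2 / 9.98 = 0.06945 h⁻¹
Fraction remaining after one interval: e^(−kτ) = e^(−0.06945 × 17.0) = 0.3071
R = 1 / (1 − 0.3071) = 1 / 0.6929 ≈ 1.44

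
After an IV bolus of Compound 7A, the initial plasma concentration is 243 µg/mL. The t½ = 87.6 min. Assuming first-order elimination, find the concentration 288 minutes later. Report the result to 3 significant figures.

24.9 µg/mL

k = ln 2 / 87.6 = 0.007913 min⁻¹
288 min is 3.288 half-lives, so C = 243 × (1/2)^3.288 = 243 × 0.1024 ≈ 24.9 µg/mL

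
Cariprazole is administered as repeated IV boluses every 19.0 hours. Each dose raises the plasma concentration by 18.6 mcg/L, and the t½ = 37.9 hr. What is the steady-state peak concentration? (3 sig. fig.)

63.4 mcg/L

k = ln 2 / 37.9 = 0.01829 hr⁻¹
Fraction remaining after one interval: e^(−kτ) = e^(−0.01829 × 19.0) = 0.7065
R = 1 / (1 − 0.7065) = 3.407
Css,max = 18.6 × 3.407 ≈ 63.4 mcg/L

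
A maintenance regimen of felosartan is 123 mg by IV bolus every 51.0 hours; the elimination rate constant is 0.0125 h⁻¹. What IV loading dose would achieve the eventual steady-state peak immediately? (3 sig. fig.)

Accumulation ratio R = 1 / (1 − e^(−kτ)) = 1 / (1 − e^(−0.01250×51.0)) = 1 / (1 − 0.5286) = 2.121
Loading dose = maintenance dose × R = 123 × 2.121 ≈ 261 mg

261 mg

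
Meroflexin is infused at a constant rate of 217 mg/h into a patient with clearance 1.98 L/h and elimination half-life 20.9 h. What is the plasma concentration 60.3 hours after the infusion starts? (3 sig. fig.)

94.8 µg/mL

Css = rate / CL = 217 / 1.98 = 109.6 µg/mL
k = ln 2 / 20.9 = 0.03316 h⁻¹
C(t) = Css (1 − e^(−kt)) = 109.6 × (1 − e^(−2.000)) = 109.6 × 0.8646 ≈ 94.8 µg/mL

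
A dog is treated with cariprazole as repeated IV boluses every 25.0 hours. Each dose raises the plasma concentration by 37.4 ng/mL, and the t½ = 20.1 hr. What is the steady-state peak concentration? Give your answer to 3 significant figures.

64.7 ng/mL

k = ln 2 / 20.1 = 0.03448 hr⁻¹
Fraction remaining after one interval: e^(−kτ) = e^(−0.03448 × 25.0) = 0.4223
R = 1 / (1 − 0.4223) = 1.731
Css,max = 37.4 × 1.731 ≈ 64.7 ng/mL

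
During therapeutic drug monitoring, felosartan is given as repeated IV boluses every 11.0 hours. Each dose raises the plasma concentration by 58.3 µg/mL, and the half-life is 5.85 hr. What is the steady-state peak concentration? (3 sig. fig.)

k = ln 2 / 5.85 = 0.1185 hr⁻¹
Fraction remaining after one interval: e^(−kτ) = e^(−0.1185 × 11.0) = 0.2716
R = 1 / (1 − 0.2716) = 1.373
Css,max = 58.3 × 1.373 ≈ 80.0 µg/mL

80.0 µg/mL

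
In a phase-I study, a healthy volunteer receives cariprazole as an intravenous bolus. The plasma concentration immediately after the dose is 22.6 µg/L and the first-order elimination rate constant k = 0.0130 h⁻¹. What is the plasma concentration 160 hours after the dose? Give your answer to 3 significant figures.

C(t) = C₀ e^(−kt) = 22.6 × e^(−0.01300 × 160) = 22.6 × e^(−2.080) = 22.6 × 0.1249 ≈ 2.82 µg/L

2.82 µg/L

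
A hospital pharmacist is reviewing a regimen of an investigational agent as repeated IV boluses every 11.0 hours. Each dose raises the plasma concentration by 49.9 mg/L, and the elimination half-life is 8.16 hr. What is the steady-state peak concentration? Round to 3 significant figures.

k = ln 2 / 8.16 = 0.08494 hr⁻¹
Fraction remaining after one interval: e^(−kτ) = e^(−0.08494 × 11.0) = 0.3928
R = 1 / (1 − 0.3928) = 1.647
Css,max = 49.9 × 1.647 ≈ 82.2 mg/L

82.2 mg/L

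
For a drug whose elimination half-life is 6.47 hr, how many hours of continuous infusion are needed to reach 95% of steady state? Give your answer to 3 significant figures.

28.0 hours

k = ln 2 / 6.47 = 0.1071 hr⁻¹
f = 1 − e^(−kt)  ⇒  t = −ln(1 − f) / k
t = −ln(1 − 0.95) / 0.1071 = 2.996 / 0.1071 ≈ 28.0 hours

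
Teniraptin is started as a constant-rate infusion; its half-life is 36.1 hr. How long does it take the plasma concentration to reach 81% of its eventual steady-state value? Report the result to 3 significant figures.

k = ln 2 / 36.1 = 0.01920 hr⁻¹
f = 1 − e^(−kt)  ⇒  t = −ln(1 − f) / k
t = −ln(1 − 0.81) / 0.01920 = 1.661 / 0.01920 ≈ 86.5 hours

86.5 hours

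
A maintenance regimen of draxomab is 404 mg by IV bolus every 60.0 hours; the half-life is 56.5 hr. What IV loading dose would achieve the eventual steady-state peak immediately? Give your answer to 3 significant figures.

775 mg

k = ln 2 / 56.5 = 0.01227 hr⁻¹
Accumulation ratio R = 1 / (1 − e^(−kτ)) = 1 / (1 − e^(−0.01227×60.0)) = 1 / (1 − 0.4790) = 1.919
Loading dose = maintenance dose × R = 404 × 1.919 ≈ 775 mg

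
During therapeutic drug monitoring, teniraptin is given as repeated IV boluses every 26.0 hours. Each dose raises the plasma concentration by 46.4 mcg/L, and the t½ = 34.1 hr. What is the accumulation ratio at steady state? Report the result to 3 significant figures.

2.44

k = ln 2 / 34.1 = 0.02033 hr⁻¹
Fraction remaining after one interval: e^(−kτ) = e^(−0.02033 × 26.0) = 0.5895
R = 1 / (1 − 0.5895) = 1 / 0.4105 ≈ 2.44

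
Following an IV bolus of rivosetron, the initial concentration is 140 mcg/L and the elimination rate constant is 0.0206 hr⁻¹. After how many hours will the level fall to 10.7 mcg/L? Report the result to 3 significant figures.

125 hours

C(t) = C₀ e^(−kt)  ⇒  t = ln(C₀/C) / k
t = ln(140/10.7) / 0.02060 = 2.571 / 0.02060 ≈ 125 hours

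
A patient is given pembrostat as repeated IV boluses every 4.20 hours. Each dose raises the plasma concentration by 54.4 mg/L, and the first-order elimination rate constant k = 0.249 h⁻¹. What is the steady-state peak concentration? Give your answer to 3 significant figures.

Fraction remaining after one interval: e^(−kτ) = e^(−0.2490 × 4.20) = 0.3514
R = 1 / (1 − 0.3514) = 1.542
Css,max = 54.4 × 1.542 ≈ 83.9 mg/L

83.9 mg/L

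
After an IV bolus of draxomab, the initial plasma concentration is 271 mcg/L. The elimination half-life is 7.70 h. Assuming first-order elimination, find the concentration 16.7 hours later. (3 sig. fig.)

60.3 mcg/L

k = ln 2 / 7.70 = 0.09002 h⁻¹
C(t) = C₀ e^(−kt) = 271 × e^(−0.09002 × 16.7) = 271 × e^(−1.503) = 271 × 0.2224 ≈ 60.3 mcg/L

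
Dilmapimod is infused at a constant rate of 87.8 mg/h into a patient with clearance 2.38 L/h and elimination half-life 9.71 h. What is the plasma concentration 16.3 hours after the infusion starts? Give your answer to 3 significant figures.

Css = rate / CL = 87.8 / 2.38 = 36.89 µg/mL
k = ln 2 / 9.71 = 0.07138 h⁻¹
C(t) = Css (1 − e^(−kt)) = 36.89 × (1 − e^(−1.164)) = 36.89 × 0.6876 ≈ 25.4 µg/mL

25.4 µg/mL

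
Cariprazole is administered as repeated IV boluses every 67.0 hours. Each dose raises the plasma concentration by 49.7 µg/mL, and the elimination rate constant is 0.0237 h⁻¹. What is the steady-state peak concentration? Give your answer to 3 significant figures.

Fraction remaining after one interval: e^(−kτ) = e^(−0.02370 × 67.0) = 0.2044
R = 1 / (1 − 0.2044) = 1.257
Css,max = 49.7 × 1.257 ≈ 62.5 µg/mL

62.5 µg/mL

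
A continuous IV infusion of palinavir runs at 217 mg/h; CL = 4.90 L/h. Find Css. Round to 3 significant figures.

44.3 mg/L

Css = infusion rate / CL = 217 / 4.90 ≈ 44.3 mg/L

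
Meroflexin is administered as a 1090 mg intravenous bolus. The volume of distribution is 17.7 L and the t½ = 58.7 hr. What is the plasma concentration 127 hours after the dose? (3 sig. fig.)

13.7 mg/L

C₀ = dose / V = 1090 / 17.7 = 61.58 mg/L
k = ln 2 / 58.7 = 0.01181 hr⁻¹
C(t) = C₀ e^(−kt) = 61.58 × e^(−0.01181 × 127) = 61.58 × e^(−1.500) = 61.58 × 0.2232 ≈ 13.7 mg/L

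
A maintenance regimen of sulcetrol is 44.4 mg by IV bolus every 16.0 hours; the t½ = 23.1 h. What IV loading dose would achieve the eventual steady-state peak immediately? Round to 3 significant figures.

k = ln 2 / 23.1 = 0.03001 h⁻¹
Accumulation ratio R = 1 / (1 − e^(−kτ)) = 1 / (1 − e^(−0.03001×16.0)) = 1 / (1 − 0.6187) = 2.623
Loading dose = maintenance dose × R = 44.4 × 2.623 ≈ 116 mg

116 mg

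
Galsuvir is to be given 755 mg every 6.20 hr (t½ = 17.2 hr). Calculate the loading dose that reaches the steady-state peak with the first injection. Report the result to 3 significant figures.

3410 mg

k = ln 2 / 17.2 = 0.04030 hr⁻¹
Accumulation ratio R = 1 / (1 − e^(−kτ)) = 1 / (1 − e^(−0.04030×6.20)) = 1 / (1 − 0.7789) = 4.523
Loading dose = maintenance dose × R = 755 × 4.523 ≈ 3410 mg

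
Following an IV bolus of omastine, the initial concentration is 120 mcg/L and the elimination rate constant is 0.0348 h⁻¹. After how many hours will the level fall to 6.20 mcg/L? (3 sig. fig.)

85.1 hours

C(t) = C₀ e^(−kt)  ⇒  t = ln(C₀/C) / k
t = ln(120/6.20) / 0.03480 = 2.963 / 0.03480 ≈ 85.1 hours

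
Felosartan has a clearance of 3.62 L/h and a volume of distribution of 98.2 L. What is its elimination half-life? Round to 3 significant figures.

k = CL / V = 3.62 / 98.2 = 0.03686 h⁻¹
t½ = ln 2 / k = ln 2 / 0.03686 ≈ 18.8 hours

18.8 hours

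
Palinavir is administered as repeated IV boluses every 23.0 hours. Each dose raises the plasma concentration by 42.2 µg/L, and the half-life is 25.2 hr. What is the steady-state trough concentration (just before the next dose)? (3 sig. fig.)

k = ln 2 / 25.2 = 0.02751 hr⁻¹
Fraction remaining after one interval: e^(−kτ) = e^(−0.02751 × 23.0) = 0.5312
R = 1 / (1 − 0.5312) = 2.133
Css,max = 42.2 × 2.133 = 90.02 µg/L
Css,min = Css,max × e^(−kτ) = 90.02 × 0.5312 ≈ 47.8 µg/L

47.8 µg/L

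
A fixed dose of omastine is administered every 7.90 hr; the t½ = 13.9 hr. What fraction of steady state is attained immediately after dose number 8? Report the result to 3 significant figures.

0.957

k = ln 2 / 13.9 = 0.04987 hr⁻¹
f_n = 1 − e^(−nkτ) = 1 − e^(−8 × 0.04987 × 7.90) = 1 − e^(−3.152) = 1 − 0.04278 ≈ 0.957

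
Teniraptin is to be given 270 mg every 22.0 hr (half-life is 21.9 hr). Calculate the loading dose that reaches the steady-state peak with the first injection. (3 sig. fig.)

k = ln 2 / 21.9 = 0.03165 hr⁻¹
Accumulation ratio R = 1 / (1 − e^(−kτ)) = 1 / (1 − e^(−0.03165×22.0)) = 1 / (1 − 0.4984) = 1.994
Loading dose = maintenance dose × R = 270 × 1.994 ≈ 538 mg

538 mg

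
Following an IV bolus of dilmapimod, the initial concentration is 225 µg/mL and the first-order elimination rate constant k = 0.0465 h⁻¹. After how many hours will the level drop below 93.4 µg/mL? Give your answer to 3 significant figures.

18.9 hours

C(t) = C₀ e^(−kt)  ⇒  t = ln(C₀/C) / k
t = ln(225/93.4) / 0.04650 = 0.8792 / 0.04650 ≈ 18.9 hours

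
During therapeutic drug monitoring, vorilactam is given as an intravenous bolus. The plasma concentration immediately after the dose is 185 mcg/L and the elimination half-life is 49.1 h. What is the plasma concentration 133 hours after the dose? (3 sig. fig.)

28.3 mcg/L

k = ln 2 / 49.1 = 0.01412 h⁻¹
C(t) = C₀ e^(−kt) = 185 × e^(−0.01412 × 133) = 185 × e^(−1.878) = 185 × 0.1530 ≈ 28.3 mcg/L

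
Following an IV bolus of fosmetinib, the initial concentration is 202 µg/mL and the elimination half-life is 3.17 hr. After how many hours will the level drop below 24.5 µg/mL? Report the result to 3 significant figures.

k = ln 2 / 3.17 = 0.2187 hr⁻¹
C(t) = C₀ e^(−kt)  ⇒  t = ln(C₀/C) / k
t = ln(202/24.5) / 0.2187 = 2.110 / 0.2187 ≈ 9.65 hours

9.65 hours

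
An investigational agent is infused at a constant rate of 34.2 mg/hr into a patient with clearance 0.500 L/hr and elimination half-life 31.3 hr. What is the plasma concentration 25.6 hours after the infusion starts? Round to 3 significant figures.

29.6 mg/L

Css = rate / CL = 34.2 / 0.500 = 68.40 mg/L
k = ln 2 / 31.3 = 0.02215 hr⁻¹
C(t) = Css (1 − e^(−kt)) = 68.40 × (1 − e^(−0.5669)) = 68.40 × 0.4327 ≈ 29.6 mg/L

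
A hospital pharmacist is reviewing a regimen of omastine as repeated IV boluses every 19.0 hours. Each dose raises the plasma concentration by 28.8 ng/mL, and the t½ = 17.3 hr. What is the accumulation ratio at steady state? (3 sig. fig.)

k = ln 2 / 17.3 = 0.04007 hr⁻¹
Fraction remaining after one interval: e^(−kτ) = e^(−0.04007 × 19.0) = 0.4671
R = 1 / (1 − 0.4671) = 1 / 0.5329 ≈ 1.88

1.88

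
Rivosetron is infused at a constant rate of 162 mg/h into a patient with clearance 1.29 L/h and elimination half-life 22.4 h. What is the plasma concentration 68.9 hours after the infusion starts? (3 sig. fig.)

Css = rate / CL = 162 / 1.29 = 125.6 µg/mL
k = ln 2 / 22.4 = 0.03094 h⁻¹
C(t) = Css (1 − e^(−kt)) = 125.6 × (1 − e^(−2.132)) = 125.6 × 0.8814 ≈ 111 µg/mL

111 µg/mL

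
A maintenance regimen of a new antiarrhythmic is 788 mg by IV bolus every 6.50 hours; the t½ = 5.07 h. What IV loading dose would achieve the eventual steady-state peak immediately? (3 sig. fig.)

k = ln 2 / 5.07 = 0.1367 h⁻¹
Accumulation ratio R = 1 / (1 − e^(−kτ)) = 1 / (1 − e^(−0.1367×6.50)) = 1 / (1 − 0.4112) = 1.698
Loading dose = maintenance dose × R = 788 × 1.698 ≈ 1340 mg

1340 mg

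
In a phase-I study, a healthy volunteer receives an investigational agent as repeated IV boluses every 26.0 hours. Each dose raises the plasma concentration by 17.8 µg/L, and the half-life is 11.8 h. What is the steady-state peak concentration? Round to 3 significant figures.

22.7 µg/L

k = ln 2 / 11.8 = 0.05874 h⁻¹
Fraction remaining after one interval: e^(−kτ) = e^(−0.05874 × 26.0) = 0.2171
R = 1 / (1 − 0.2171) = 1.277
Css,max = 17.8 × 1.277 ≈ 22.7 µg/L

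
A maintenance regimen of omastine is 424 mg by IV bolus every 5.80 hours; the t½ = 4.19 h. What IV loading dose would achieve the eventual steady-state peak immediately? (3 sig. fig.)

k = ln 2 / 4.19 = 0.1654 h⁻¹
Accumulation ratio R = 1 / (1 − e^(−kτ)) = 1 / (1 − e^(−0.1654×5.80)) = 1 / (1 − 0.3831) = 1.621
Loading dose = maintenance dose × R = 424 × 1.621 ≈ 687 mg

687 mg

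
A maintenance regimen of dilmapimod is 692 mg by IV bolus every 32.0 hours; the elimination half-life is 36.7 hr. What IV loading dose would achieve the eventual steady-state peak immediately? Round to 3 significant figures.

1530 mg

k = ln 2 / 36.7 = 0.01889 hr⁻¹
Accumulation ratio R = 1 / (1 − e^(−kτ)) = 1 / (1 − e^(−0.01889×32.0)) = 1 / (1 − 0.5464) = 2.205
Loading dose = maintenance dose × R = 692 × 2.205 ≈ 1530 mg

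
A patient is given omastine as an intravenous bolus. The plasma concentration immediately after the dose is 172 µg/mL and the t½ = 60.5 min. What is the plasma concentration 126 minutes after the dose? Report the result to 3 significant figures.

40.6 µg/mL

k = ln 2 / 60.5 = 0.01146 min⁻¹
126 min is 2.083 half-lives, so C = 172 × (1/2)^2.083 = 172 × 0.2361 ≈ 40.6 µg/mL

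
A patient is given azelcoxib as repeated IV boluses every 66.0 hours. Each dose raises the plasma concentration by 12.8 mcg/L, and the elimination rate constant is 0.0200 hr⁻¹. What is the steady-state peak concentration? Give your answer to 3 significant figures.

17.5 mcg/L

Fraction remaining after one interval: e^(−kτ) = e^(−0.02000 × 66.0) = 0.2671
R = 1 / (1 − 0.2671) = 1.365
Css,max = 12.8 × 1.365 ≈ 17.5 mcg/L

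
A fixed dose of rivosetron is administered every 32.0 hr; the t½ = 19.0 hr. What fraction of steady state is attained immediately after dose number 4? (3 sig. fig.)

k = ln 2 / 19.0 = 0.03648 hr⁻¹
f_n = 1 − e^(−nkτ) = 1 − e^(−4 × 0.03648 × 32.0) = 1 − e^(−4.670) = 1 − 0.009376 ≈ 0.991

0.991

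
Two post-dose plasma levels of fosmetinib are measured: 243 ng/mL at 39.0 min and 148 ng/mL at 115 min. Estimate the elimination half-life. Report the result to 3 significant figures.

k = ln(C₁/C₂) / (t₂ − t₁) = ln(243/148) / (115 − 39.0)
  = 0.4958 / 76.00 = 0.006524 min⁻¹
t½ = ln 2 / k = ln 2 / 0.006524 ≈ 106 minutes

106 minutes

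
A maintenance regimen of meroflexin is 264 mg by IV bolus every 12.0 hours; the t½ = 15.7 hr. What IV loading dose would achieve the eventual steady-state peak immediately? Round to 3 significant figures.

k = ln 2 / 15.7 = 0.04415 hr⁻¹
Accumulation ratio R = 1 / (1 − e^(−kτ)) = 1 / (1 − e^(−0.04415×12.0)) = 1 / (1 − 0.5887) = 2.431
Loading dose = maintenance dose × R = 264 × 2.431 ≈ 642 mg

642 mg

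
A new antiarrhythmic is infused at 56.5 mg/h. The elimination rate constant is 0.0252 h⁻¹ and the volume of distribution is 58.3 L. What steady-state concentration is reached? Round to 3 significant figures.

38.5 µg/mL

CL = k · V = 0.0252 × 58.3 = 1.469 L/h
Css = rate / CL = 56.5 / 1.469 ≈ 38.5 µg/mL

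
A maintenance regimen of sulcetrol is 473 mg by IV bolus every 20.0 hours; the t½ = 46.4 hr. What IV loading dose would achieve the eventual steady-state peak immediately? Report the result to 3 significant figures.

k = ln 2 / 46.4 = 0.01494 hr⁻¹
Accumulation ratio R = 1 / (1 − e^(−kτ)) = 1 / (1 − e^(−0.01494×20.0)) = 1 / (1 − 0.7417) = 3.872
Loading dose = maintenance dose × R = 473 × 3.872 ≈ 1830 mg

1830 mg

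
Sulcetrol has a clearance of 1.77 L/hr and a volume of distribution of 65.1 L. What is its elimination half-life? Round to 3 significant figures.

k = CL / V = 1.77 / 65.1 = 0.02719 hr⁻¹
t½ = ln 2 / k = ln 2 / 0.02719 ≈ 25.5 hours

25.5 hours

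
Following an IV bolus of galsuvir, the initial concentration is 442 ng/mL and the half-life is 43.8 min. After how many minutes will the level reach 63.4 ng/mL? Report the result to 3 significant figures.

k = ln 2 / 43.8 = 0.01583 min⁻¹
C(t) = C₀ e^(−kt)  ⇒  t = ln(C₀/C) / k
t = ln(442/63.4) / 0.01583 = 1.942 / 0.01583 ≈ 123 minutes

123 minutes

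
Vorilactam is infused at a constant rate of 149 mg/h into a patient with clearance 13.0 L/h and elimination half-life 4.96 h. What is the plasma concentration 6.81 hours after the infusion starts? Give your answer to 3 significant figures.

Css = rate / CL = 149 / 13.0 = 11.46 µg/mL
k = ln 2 / 4.96 = 0.1397 h⁻¹
C(t) = Css (1 − e^(−kt)) = 11.46 × (1 − e^(−0.9517)) = 11.46 × 0.6139 ≈ 7.04 µg/mL

7.04 µg/mL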